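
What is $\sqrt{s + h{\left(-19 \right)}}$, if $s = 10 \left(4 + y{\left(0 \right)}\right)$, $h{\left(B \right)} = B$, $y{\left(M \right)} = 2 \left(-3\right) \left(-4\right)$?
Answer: $3 \sqrt{29} \approx 16.155$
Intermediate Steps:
$y{\left(M \right)} = 24$ ($y{\left(M \right)} = \left(-6\right) \left(-4\right) = 24$)
$s = 280$ ($s = 10 \left(4 + 24\right) = 10 \cdot 28 = 280$)
$\sqrt{s + h{\left(-19 \right)}} = \sqrt{280 - 19} = \sqrt{261} = 3 \sqrt{29}$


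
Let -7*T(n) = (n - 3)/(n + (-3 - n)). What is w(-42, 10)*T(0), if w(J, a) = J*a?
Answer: 60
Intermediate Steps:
T(n) = -1/7 + n/21 (T(n) = -(n - 3)/(7*(n + (-3 - n))) = -(-3 + n)/(7*(-3)) = -(-3 + n)*(-1)/(7*3) = -(1 - n/3)/7 = -1/7 + n/21)
w(-42, 10)*T(0) = (-42*10)*(-1/7 + (1/21)*0) = -420*(-1/7 + 0) = -420*(-1/7) = 60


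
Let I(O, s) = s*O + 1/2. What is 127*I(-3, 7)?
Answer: -5207/2 ≈ -2603.5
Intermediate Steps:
I(O, s) = ½ + O*s (I(O, s) = O*s + ½ = ½ + O*s)
127*I(-3, 7) = 127*(½ - 3*7) = 127*(½ - 21) = 127*(-41/2) = -5207/2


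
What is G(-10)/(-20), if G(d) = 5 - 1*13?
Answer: ⅖ ≈ 0.40000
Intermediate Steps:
G(d) = -8 (G(d) = 5 - 13 = -8)
G(-10)/(-20) = -8/(-20) = -8*(-1/20) = ⅖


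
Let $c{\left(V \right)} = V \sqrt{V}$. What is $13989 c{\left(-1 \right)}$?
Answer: $- 13989 i \approx - 13989.0 i$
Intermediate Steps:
$c{\left(V \right)} = V^{\frac{3}{2}}$
$13989 c{\left(-1 \right)} = 13989 \left(-1\right)^{\frac{3}{2}} = 13989 \left(- i\right) = - 13989 i$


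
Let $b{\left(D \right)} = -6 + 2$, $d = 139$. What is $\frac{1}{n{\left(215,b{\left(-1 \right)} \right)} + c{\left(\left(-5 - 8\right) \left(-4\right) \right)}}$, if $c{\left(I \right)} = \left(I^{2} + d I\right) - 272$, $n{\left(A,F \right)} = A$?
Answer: $\frac{1}{9875} \approx 0.00010127$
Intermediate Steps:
$b{\left(D \right)} = -4$
$c{\left(I \right)} = -272 + I^{2} + 139 I$ ($c{\left(I \right)} = \left(I^{2} + 139 I\right) - 272 = -272 + I^{2} + 139 I$)
$\frac{1}{n{\left(215,b{\left(-1 \right)} \right)} + c{\left(\left(-5 - 8\right) \left(-4\right) \right)}} = \frac{1}{215 + \left(-272 + \left(\left(-5 - 8\right) \left(-4\right)\right)^{2} + 139 \left(-5 - 8\right) \left(-4\right)\right)} = \frac{1}{215 + \left(-272 + \left(\left(-13\right) \left(-4\right)\right)^{2} + 139 \left(\left(-13\right) \left(-4\right)\right)\right)} = \frac{1}{215 + \left(-272 + 52^{2} + 139 \cdot 52\right)} = \frac{1}{215 + \left(-272 + 2704 + 7228\right)} = \frac{1}{215 + 9660} = \frac{1}{9875}$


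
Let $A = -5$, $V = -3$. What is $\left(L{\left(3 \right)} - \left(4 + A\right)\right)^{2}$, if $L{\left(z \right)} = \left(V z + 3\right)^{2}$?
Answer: $1369$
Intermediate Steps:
$L{\left(z \right)} = \left(3 - 3 z\right)^{2}$ ($L{\left(z \right)} = \left(- 3 z + 3\right)^{2} = \left(3 - 3 z\right)^{2}$)
$\left(L{\left(3 \right)} - \left(4 + A\right)\right)^{2} = \left(9 \left(-1 + 3\right)^{2} - -1\right)^{2} = \left(9 \cdot 2^{2} + \left(-4 + 5\right)\right)^{2} = \left(9 \cdot 4 + 1\right)^{2} = \left(36 + 1\right)^{2} = 37^{2} = 1369$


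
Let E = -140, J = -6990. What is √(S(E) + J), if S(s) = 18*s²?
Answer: √345810 ≈ 588.06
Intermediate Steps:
√(S(E) + J) = √(18*(-140)² - 6990) = √(18*19600 - 6990) = √(352800 - 6990) = √345810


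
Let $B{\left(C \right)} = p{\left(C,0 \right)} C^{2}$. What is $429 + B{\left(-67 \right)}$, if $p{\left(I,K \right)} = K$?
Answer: $429$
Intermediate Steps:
$B{\left(C \right)} = 0$ ($B{\left(C \right)} = 0 C^{2} = 0$)
$429 + B{\left(-67 \right)} = 429 + 0 = 429$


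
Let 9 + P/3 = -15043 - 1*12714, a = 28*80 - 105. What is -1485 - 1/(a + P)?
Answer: -120527054/81163 ≈ -1485.0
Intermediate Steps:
a = 2135 (a = 2240 - 105 = 2135)
P = -83298 (P = -27 + 3*(-15043 - 1*12714) = -27 + 3*(-15043 - 12714) = -27 + 3*(-27757) = -27 - 83271 = -83298)
-1485 - 1/(a + P) = -1485 - 1/(2135 - 83298) = -1485 - 1/(-81163) = -1485 - 1*(-1/81163) = -1485 + 1/81163 = -120527054/81163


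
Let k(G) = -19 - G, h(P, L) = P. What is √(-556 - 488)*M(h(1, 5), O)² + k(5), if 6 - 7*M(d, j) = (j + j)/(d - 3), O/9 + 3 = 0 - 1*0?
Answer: -24 + 54*I*√29 ≈ -24.0 + 290.8*I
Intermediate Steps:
O = -27 (O = -27 + 9*(0 - 1*0) = -27 + 9*(0 + 0) = -27 + 9*0 = -27 + 0 = -27)
M(d, j) = 6/7 - 2*j/(7*(-3 + d)) (M(d, j) = 6/7 - (j + j)/(7*(d - 3)) = 6/7 - 2*j/(7*(-3 + d)))
√(-556 - 488)*M(h(1, 5), O)² + k(5) = √(-556 - 488)*(2*(-9 - 1*(-27) + 3*1)/(7*(-3 + 1)))² + (-19 - 1*5) = √(-1044)*((2/7)*(-9 + 27 + 3)/(-2))² + (-19 - 5) = (6*I*√29)*((2/7)*(-½)*21)² - 24 = (6*I*√29)*(-3)² - 24 = (6*I*√29)*9 - 24 = 54*I*√29 - 24 = -24 + 54*I*√29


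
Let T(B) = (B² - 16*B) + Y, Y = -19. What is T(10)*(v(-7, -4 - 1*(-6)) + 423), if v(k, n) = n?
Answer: -33575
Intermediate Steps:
T(B) = -19 + B² - 16*B (T(B) = (B² - 16*B) - 19 = -19 + B² - 16*B)
T(10)*(v(-7, -4 - 1*(-6)) + 423) = (-19 + 10² - 16*10)*((-4 - 1*(-6)) + 423) = (-19 + 100 - 160)*((-4 + 6) + 423) = -79*(2 + 423) = -79*425 = -33575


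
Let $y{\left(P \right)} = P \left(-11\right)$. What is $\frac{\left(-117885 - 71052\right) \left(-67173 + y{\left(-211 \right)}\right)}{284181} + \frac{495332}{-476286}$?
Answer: $\frac{972627353964262}{22558571961} \approx 43116.0$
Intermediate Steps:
$y{\left(P \right)} = - 11 P$
$\frac{\left(-117885 - 71052\right) \left(-67173 + y{\left(-211 \right)}\right)}{284181} + \frac{495332}{-476286} = \frac{\left(-117885 - 71052\right) \left(-67173 - -2321\right)}{284181} + \frac{495332}{-476286} = - 188937 \left(-67173 + 2321\right) \frac{1}{284181} + 495332 \left(- \frac{1}{476286}\right) = \left(-188937\right) \left(-64852\right) \frac{1}{284181} - \frac{247666}{238143} = 12252942324 \cdot \frac{1}{284181} - \frac{247666}{238143} = \frac{4084314108}{94727} - \frac{247666}{238143} = \frac{972627353964262}{22558571961}$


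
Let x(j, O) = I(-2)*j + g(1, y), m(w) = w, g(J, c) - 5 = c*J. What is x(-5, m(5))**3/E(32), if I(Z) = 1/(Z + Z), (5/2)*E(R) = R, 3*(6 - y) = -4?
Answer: 21653735/110592 ≈ 195.80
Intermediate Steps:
y = 22/3 (y = 6 - 1/3*(-4) = 6 + 4/3 = 22/3 ≈ 7.3333)
E(R) = 2*R/5
g(J, c) = 5 + J*c (g(J, c) = 5 + c*J = 5 + J*c)
I(Z) = 1/(2*Z)
x(j, O) = 37/3 - j/4 (x(j, O) = ((1/2)/(-2))*j + (5 + 1*(22/3)) = ((1/2)*(-1/2))*j + (5 + 22/3) = -j/4 + 37/3 = 37/3 - j/4)
x(-5, m(5))**3/E(32) = (37/3 - 1/4*(-5))**3/(((2/5)*32)) = (37/3 + 5/4)**3/(64/5) = (163/12)**3*(5/64) = (4330747/1728)*(5/64) = 21653735/110592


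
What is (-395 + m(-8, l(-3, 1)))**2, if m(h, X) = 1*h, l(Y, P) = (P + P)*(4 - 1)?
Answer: 162409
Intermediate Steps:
l(Y, P) = 6*P (l(Y, P) = (2*P)*3 = 6*P)
m(h, X) = h
(-395 + m(-8, l(-3, 1)))**2 = (-395 - 8)**2 = (-403)**2 = 162409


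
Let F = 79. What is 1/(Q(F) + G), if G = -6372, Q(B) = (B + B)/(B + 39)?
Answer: -59/375869 ≈ -0.00015697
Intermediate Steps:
Q(B) = 2*B/(39 + B) (Q(B) = (2*B)/(39 + B) = 2*B/(39 + B))
1/(Q(F) + G) = 1/(2*79/(39 + 79) - 6372) = 1/(2*79/118 - 6372) = 1/(2*79*(1/118) - 6372) = 1/(79/59 - 6372) = 1/(-375869/59) = -59/375869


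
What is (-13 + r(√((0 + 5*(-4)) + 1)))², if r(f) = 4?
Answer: 81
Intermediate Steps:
(-13 + r(√((0 + 5*(-4)) + 1)))² = (-13 + 4)² = (-9)² = 81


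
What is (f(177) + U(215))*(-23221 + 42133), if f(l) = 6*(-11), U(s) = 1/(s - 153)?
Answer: -38684496/31 ≈ -1.2479e+6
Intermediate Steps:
U(s) = 1/(-153 + s)
f(l) = -66
(f(177) + U(215))*(-23221 + 42133) = (-66 + 1/(-153 + 215))*(-23221 + 42133) = (-66 + 1/62)*18912 = -4091/62*18912 = -38684496/31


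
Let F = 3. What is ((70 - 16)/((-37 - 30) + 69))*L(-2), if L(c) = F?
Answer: 81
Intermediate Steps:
L(c) = 3
((70 - 16)/((-37 - 30) + 69))*L(-2) = ((70 - 16)/((-37 - 30) + 69))*3 = (54/(-67 + 69))*3 = (54/2)*3 = (54*(½))*3 = 27*3 = 81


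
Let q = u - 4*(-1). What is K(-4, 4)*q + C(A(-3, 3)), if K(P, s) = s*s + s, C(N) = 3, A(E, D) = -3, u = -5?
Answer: -17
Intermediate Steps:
q = -1 (q = -5 - 4*(-1) = -5 + 4 = -1)
K(P, s) = s + s² (K(P, s) = s² + s = s + s²)
K(-4, 4)*q + C(A(-3, 3)) = (4*(1 + 4))*(-1) + 3 = (4*5)*(-1) + 3 = 20*(-1) + 3 = -20 + 3 = -17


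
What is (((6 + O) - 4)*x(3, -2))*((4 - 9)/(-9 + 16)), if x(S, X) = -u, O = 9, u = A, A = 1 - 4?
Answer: -165/7 ≈ -23.571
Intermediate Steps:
A = -3
u = -3
x(S, X) = 3 (x(S, X) = -1*(-3) = 3)
(((6 + O) - 4)*x(3, -2))*((4 - 9)/(-9 + 16)) = (((6 + 9) - 4)*3)*((4 - 9)/(-9 + 16)) = ((15 - 4)*3)*(-5/7) = (11*3)*(-5*⅐) = 33*(-5/7) = -165/7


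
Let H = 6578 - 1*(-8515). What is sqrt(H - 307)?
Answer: sqrt(14786) ≈ 121.60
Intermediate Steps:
H = 15093 (H = 6578 + 8515 = 15093)
sqrt(H - 307) = sqrt(15093 - 307) = sqrt(14786)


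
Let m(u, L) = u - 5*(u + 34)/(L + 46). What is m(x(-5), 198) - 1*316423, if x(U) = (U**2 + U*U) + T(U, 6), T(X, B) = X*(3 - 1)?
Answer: -38598911/122 ≈ -3.1638e+5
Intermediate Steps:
T(X, B) = 2*X (T(X, B) = X*2 = 2*X)
x(U) = 2*U + 2*U**2 (x(U) = (U**2 + U*U) + 2*U = (U**2 + U**2) + 2*U = 2*U**2 + 2*U = 2*U + 2*U**2)
m(u, L) = u - 5*(34 + u)/(46 + L)
m(x(-5), 198) - 1*316423 = (-170 + 41*(2*(-5)*(1 - 5)) + 198*(2*(-5)*(1 - 5)))/(46 + 198) - 1*316423 = (-170 + 41*(2*(-5)*(-4)) + 198*(2*(-5)*(-4)))/244 - 316423 = (-170 + 41*40 + 198*40)/244 - 316423 = (-170 + 1640 + 7920)/244 - 316423 = (1/244)*9390 - 316423 = 4695/122 - 316423 = -38598911/122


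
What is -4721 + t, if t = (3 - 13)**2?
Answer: -4621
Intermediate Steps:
t = 100 (t = (-10)**2 = 100)
-4721 + t = -4721 + 100 = -4621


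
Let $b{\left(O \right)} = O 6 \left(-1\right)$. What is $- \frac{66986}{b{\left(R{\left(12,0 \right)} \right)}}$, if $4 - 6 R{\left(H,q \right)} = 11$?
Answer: $- \frac{66986}{7} \approx -9569.4$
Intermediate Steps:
$R{\left(H,q \right)} = - \frac{7}{6}$ ($R{\left(H,q \right)} = \frac{2}{3} - \frac{11}{6} = - \frac{7}{6}$)
$b{\left(O \right)} = - 6 O$ ($b{\left(O \right)} = O \left(-6\right) = - 6 O$)
$- \frac{66986}{b{\left(R{\left(12,0 \right)} \right)}} = - \frac{66986}{\left(-6\right) \left(- \frac{7}{6}\right)} = - \frac{66986}{7}$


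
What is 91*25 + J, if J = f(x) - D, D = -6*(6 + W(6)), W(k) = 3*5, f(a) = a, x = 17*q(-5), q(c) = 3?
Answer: 2452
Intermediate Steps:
x = 51 (x = 17*3 = 51)
W(k) = 15
D = -126 (D = -6*(6 + 15) = -6*21 = -126)
J = 177 (J = 51 - 1*(-126) = 51 + 126 = 177)
91*25 + J = 91*25 + 177 = 2275 + 177 = 2452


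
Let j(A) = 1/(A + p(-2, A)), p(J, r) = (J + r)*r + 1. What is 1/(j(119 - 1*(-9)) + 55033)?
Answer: 16257/894671482 ≈ 1.8171e-5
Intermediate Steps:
p(J, r) = 1 + r*(J + r) (p(J, r) = r*(J + r) + 1 = 1 + r*(J + r))
j(A) = 1/(1 + A² - A) (j(A) = 1/(A + (1 + A² - 2*A)) = 1/(1 + A² - A))
1/(j(119 - 1*(-9)) + 55033) = 1/(1/(1 + (119 - 1*(-9))² - (119 - 1*(-9))) + 55033) = 1/(1/(1 + (119 + 9)² - (119 + 9)) + 55033) = 1/(1/(1 + 128² - 1*128) + 55033) = 1/(1/(1 + 16384 - 128) + 55033) = 1/(1/16257 + 55033) = 1/(894671482/16257) = 16257/894671482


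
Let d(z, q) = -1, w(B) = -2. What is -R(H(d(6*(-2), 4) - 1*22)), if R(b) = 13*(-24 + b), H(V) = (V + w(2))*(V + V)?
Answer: -14638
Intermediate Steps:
H(V) = 2*V*(-2 + V) (H(V) = (V - 2)*(V + V) = (-2 + V)*(2*V) = 2*V*(-2 + V))
R(b) = -312 + 13*b
-R(H(d(6*(-2), 4) - 1*22)) = -(-312 + 13*(2*(-1 - 1*22)*(-2 + (-1 - 1*22)))) = -(-312 + 13*(2*(-1 - 22)*(-2 + (-1 - 22)))) = -(-312 + 13*(2*(-23)*(-2 - 23))) = -(-312 + 13*(2*(-23)*(-25))) = -(-312 + 13*1150) = -(-312 + 14950) = -1*14638 = -14638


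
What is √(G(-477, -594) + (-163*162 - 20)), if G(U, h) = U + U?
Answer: 74*I*√5 ≈ 165.47*I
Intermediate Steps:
G(U, h) = 2*U
√(G(-477, -594) + (-163*162 - 20)) = √(2*(-477) + (-163*162 - 20)) = √(-954 + (-26406 - 20)) = √(-954 - 26426) = √(-27380) = 74*I*√5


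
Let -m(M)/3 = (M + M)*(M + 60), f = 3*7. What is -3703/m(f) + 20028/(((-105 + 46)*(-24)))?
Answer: 623956/43011 ≈ 14.507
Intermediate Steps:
f = 21
m(M) = -6*M*(60 + M) (m(M) = -3*(M + M)*(M + 60) = -3*2*M*(60 + M) = -6*M*(60 + M))
-3703/m(f) + 20028/(((-105 + 46)*(-24))) = -3703*(-1/(126*(60 + 21))) + 20028/(((-105 + 46)*(-24))) = -3703/((-6*21*81)) + 20028/((-59*(-24))) = -3703/(-10206) + 20028/1416 = -3703*(-1/10206) + 20028*(1/1416) = 529/1458 + 1669/118 = 623956/43011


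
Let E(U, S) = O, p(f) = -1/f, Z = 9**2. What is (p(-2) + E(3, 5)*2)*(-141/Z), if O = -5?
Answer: 893/54 ≈ 16.537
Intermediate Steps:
Z = 81
E(U, S) = -5
(p(-2) + E(3, 5)*2)*(-141/Z) = (-1/(-2) - 5*2)*(-141/81) = (-1*(-1/2) - 10)*(-141*1/81) = (1/2 - 10)*(-47/27) = -19/2*(-47/27) = 893/54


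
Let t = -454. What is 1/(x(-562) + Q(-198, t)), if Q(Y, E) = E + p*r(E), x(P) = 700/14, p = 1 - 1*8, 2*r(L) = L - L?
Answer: -1/404 ≈ -0.0024752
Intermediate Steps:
r(L) = 0 (r(L) = (L - L)/2 = (½)*0 = 0)
p = -7 (p = 1 - 8 = -7)
x(P) = 50 (x(P) = 700*(1/14) = 50)
Q(Y, E) = E (Q(Y, E) = E - 7*0 = E + 0 = E)
1/(x(-562) + Q(-198, t)) = 1/(50 - 454) = 1/(-404) = -1/404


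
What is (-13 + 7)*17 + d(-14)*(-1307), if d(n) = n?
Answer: 18196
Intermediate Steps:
(-13 + 7)*17 + d(-14)*(-1307) = (-13 + 7)*17 - 14*(-1307) = -6*17 + 18298 = -102 + 18298 = 18196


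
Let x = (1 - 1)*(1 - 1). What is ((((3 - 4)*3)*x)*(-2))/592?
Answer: 0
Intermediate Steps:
x = 0 (x = 0*0 = 0)
((((3 - 4)*3)*x)*(-2))/592 = ((((3 - 4)*3)*0)*(-2))/592 = ((-1*3*0)*(-2))*(1/592) = (-3*0*(-2))*(1/592) = (0*(-2))*(1/592) = 0*(1/592) = 0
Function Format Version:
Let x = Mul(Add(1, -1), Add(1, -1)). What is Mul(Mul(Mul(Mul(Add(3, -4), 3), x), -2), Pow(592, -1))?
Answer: 0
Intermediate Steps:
x = 0 (x = Mul(0, 0) = 0)
Mul(Mul(Mul(Mul(Add(3, -4), 3), x), -2), Pow(592, -1)) = Mul(Mul(Mul(Mul(Add(3, -4), 3), 0), -2), Pow(592, -1)) = Mul(Mul(Mul(Mul(-1, 3), 0), -2), Rational(1, 592)) = Mul(Mul(Mul(-3, 0), -2), Rational(1, 592)) = Mul(Mul(0, -2), Rational(1, 592)) = Mul(0, Rational(1, 592)) = 0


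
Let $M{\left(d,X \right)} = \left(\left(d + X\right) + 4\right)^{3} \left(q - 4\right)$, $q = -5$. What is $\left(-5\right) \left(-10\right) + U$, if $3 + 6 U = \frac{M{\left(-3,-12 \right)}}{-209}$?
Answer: $\frac{759}{19} \approx 39.947$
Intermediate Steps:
$M{\left(d,X \right)} = - 9 \left(4 + X + d\right)^{3}$ ($M{\left(d,X \right)} = \left(\left(d + X\right) + 4\right)^{3} \left(-5 - 4\right) = \left(\left(X + d\right) + 4\right)^{3} \left(-9\right) = \left(4 + X + d\right)^{3} \left(-9\right) = - 9 \left(4 + X + d\right)^{3}$)
$U = - \frac{191}{19}$ ($U = - \frac{1}{2} + \frac{- 9 \left(4 - 12 - 3\right)^{3} \frac{1}{-209}}{6} = - \frac{1}{2} + \frac{- 9 \left(-11\right)^{3} \left(- \frac{1}{209}\right)}{6} = - \frac{1}{2} + \frac{\left(-9\right) \left(-1331\right) \left(- \frac{1}{209}\right)}{6} = - \frac{1}{2} + \frac{11979 \left(- \frac{1}{209}\right)}{6} = - \frac{1}{2} + \frac{1}{6} \left(- \frac{1089}{19}\right) = - \frac{1}{2} - \frac{363}{38} = - \frac{191}{19} \approx -10.053$)
$\left(-5\right) \left(-10\right) + U = \left(-5\right) \left(-10\right) - \frac{191}{19} = 50 - \frac{191}{19} = \frac{759}{19}$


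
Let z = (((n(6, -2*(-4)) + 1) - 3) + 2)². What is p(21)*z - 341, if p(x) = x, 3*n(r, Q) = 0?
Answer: -341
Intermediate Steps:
n(r, Q) = 0 (n(r, Q) = (⅓)*0 = 0)
z = 0 (z = (((0 + 1) - 3) + 2)² = ((1 - 3) + 2)² = (-2 + 2)² = 0² = 0)
p(21)*z - 341 = 21*0 - 341 = 0 - 341 = -341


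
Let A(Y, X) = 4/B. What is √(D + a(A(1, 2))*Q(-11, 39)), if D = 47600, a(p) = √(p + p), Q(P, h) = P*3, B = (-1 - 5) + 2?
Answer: √(47600 - 33*I*√2) ≈ 218.17 - 0.107*I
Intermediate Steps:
B = -4 (B = -6 + 2 = -4)
A(Y, X) = -1 (A(Y, X) = 4/(-4) = 4*(-¼) = -1)
Q(P, h) = 3*P
a(p) = √2*√p (a(p) = √(2*p) = √2*√p)
√(D + a(A(1, 2))*Q(-11, 39)) = √(47600 + (√2*√(-1))*(3*(-11))) = √(47600 + (√2*I)*(-33)) = √(47600 + (I*√2)*(-33)) = √(47600 - 33*I*√2)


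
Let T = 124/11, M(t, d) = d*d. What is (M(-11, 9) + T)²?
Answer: 1030225/121 ≈ 8514.3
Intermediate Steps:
M(t, d) = d²
T = 124/11 (T = 124*(1/11) = 124/11 ≈ 11.273)
(M(-11, 9) + T)² = (9² + 124/11)² = (81 + 124/11)² = (1015/11)² = 1030225/121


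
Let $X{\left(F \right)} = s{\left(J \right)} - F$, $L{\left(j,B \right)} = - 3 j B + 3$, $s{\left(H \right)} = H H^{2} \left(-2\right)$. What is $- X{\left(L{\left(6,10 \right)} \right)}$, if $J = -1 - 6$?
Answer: $-863$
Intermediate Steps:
$J = -7$ ($J = -1 - 6 = -7$)
$s{\left(H \right)} = - 2 H^{3}$ ($s{\left(H \right)} = H^{3} \left(-2\right) = - 2 H^{3}$)
$L{\left(j,B \right)} = 3 - 3 B j$ ($L{\left(j,B \right)} = - 3 B j + 3 = 3 - 3 B j$)
$X{\left(F \right)} = 686 - F$ ($X{\left(F \right)} = - 2 \left(-7\right)^{3} - F = \left(-2\right) \left(-343\right) - F = 686 - F$)
$- X{\left(L{\left(6,10 \right)} \right)} = - (686 - \left(3 - 30 \cdot 6\right)) = - (686 - \left(3 - 180\right)) = - (686 - -177) = - (686 + 177) = \left(-1\right) 863 = -863$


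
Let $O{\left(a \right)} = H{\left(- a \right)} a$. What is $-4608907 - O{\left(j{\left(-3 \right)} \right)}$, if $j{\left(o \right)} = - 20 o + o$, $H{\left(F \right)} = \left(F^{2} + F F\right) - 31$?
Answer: $-4977526$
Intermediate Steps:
$H{\left(F \right)} = -31 + 2 F^{2}$ ($H{\left(F \right)} = \left(F^{2} + F^{2}\right) - 31 = 2 F^{2} - 31 = -31 + 2 F^{2}$)
$j{\left(o \right)} = - 19 o$
$O{\left(a \right)} = a \left(-31 + 2 a^{2}\right)$ ($O{\left(a \right)} = \left(-31 + 2 \left(- a\right)^{2}\right) a = \left(-31 + 2 a^{2}\right) a = a \left(-31 + 2 a^{2}\right)$)
$-4608907 - O{\left(j{\left(-3 \right)} \right)} = -4608907 - \left(-19\right) \left(-3\right) \left(-31 + 2 \left(\left(-19\right) \left(-3\right)\right)^{2}\right) = -4608907 - 57 \left(-31 + 2 \cdot 57^{2}\right) = -4608907 - 57 \left(-31 + 2 \cdot 3249\right) = -4608907 - 57 \left(-31 + 6498\right) = -4608907 - 57 \cdot 6467 = -4608907 - 368619 = -4977526$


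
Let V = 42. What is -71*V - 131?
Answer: -3113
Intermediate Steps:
-71*V - 131 = -71*42 - 131 = -2982 - 131 = -3113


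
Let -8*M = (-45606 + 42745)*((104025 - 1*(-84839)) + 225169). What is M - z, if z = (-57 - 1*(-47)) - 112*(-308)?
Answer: 1184272525/8 ≈ 1.4803e+8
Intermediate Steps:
M = 1184548413/8 (M = -(-45606 + 42745)*((104025 - 1*(-84839)) + 225169)/8 = -(-2861)*((104025 + 84839) + 225169)/8 = -(-2861)*(188864 + 225169)/8 = -(-2861)*414033/8 = -1/8*(-1184548413) = 1184548413/8 ≈ 1.4807e+8)
z = 34486 (z = (-57 + 47) + 34496 = -10 + 34496 = 34486)
M - z = 1184548413/8 - 1*34486 = 1184548413/8 - 34486 = 1184272525/8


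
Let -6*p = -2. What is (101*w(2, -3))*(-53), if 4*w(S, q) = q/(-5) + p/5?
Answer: -5353/6 ≈ -892.17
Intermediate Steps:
p = ⅓ (p = -⅙*(-2) = ⅓ ≈ 0.33333)
w(S, q) = 1/60 - q/20 (w(S, q) = (q/(-5) + (⅓)/5)/4 = (q*(-⅕) + (⅓)*(⅕))/4 = (-q/5 + 1/15)/4 = (1/15 - q/5)/4 = 1/60 - q/20)
(101*w(2, -3))*(-53) = (101*(1/60 - 1/20*(-3)))*(-53) = (101*(1/60 + 3/20))*(-53) = (101*(⅙))*(-53) = (101/6)*(-53) = -5353/6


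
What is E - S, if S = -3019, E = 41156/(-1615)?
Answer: 4834529/1615 ≈ 2993.5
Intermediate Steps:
E = -41156/1615 (E = 41156*(-1/1615) = -41156/1615 ≈ -25.484)
E - S = -41156/1615 - 1*(-3019) = -41156/1615 + 3019 = 4834529/1615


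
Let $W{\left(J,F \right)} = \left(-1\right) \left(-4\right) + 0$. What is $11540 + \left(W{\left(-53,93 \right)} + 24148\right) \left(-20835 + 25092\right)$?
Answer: $102826604$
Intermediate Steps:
$W{\left(J,F \right)} = 4$ ($W{\left(J,F \right)} = 4 + 0 = 4$)
$11540 + \left(W{\left(-53,93 \right)} + 24148\right) \left(-20835 + 25092\right) = 11540 + \left(4 + 24148\right) \left(-20835 + 25092\right) = 11540 + 24152 \cdot 4257 = 11540 + 102815064 = 102826604$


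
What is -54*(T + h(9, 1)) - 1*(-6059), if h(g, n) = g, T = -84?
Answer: 10109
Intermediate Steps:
-54*(T + h(9, 1)) - 1*(-6059) = -54*(-84 + 9) - 1*(-6059) = -54*(-75) + 6059 = 4050 + 6059 = 10109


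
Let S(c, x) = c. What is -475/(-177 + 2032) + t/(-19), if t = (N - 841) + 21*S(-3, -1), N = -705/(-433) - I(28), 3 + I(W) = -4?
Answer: 143053651/3052217 ≈ 46.869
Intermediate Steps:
I(W) = -7 (I(W) = -3 - 4 = -7)
N = 3736/433 (N = -705/(-433) - 1*(-7) = -705*(-1/433) + 7 = 705/433 + 7 = 3736/433 ≈ 8.6282)
t = -387696/433 (t = (3736/433 - 841) + 21*(-3) = -360417/433 - 63 = -387696/433 ≈ -895.37)
-475/(-177 + 2032) + t/(-19) = -475/(-177 + 2032) - 387696/433/(-19) = -475/1855 - 387696/433*(-1/19) = -475*1/1855 + 387696/8227 = -95/371 + 387696/8227 = 143053651/3052217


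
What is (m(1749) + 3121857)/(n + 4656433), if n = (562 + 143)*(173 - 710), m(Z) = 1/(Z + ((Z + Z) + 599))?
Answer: 18250376023/25008299408 ≈ 0.72977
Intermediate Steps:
m(Z) = 1/(599 + 3*Z) (m(Z) = 1/(Z + (2*Z + 599)) = 1/(Z + (599 + 2*Z)) = 1/(599 + 3*Z))
n = -378585 (n = 705*(-537) = -378585)
(m(1749) + 3121857)/(n + 4656433) = (1/(599 + 3*1749) + 3121857)/(-378585 + 4656433) = (1/(599 + 5247) + 3121857)/4277848 = (1/5846 + 3121857)*(1/4277848) = (18250376023/5846)*(1/4277848) = 18250376023/25008299408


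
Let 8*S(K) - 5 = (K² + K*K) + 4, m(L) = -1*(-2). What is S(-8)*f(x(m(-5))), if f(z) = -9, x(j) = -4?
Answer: -1233/8 ≈ -154.13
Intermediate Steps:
m(L) = 2
S(K) = 9/8 + K²/4 (S(K) = 5/8 + ((K² + K*K) + 4)/8 = 5/8 + ((K² + K²) + 4)/8 = 5/8 + (2*K² + 4)/8 = 5/8 + (4 + 2*K²)/8 = 5/8 + (½ + K²/4) = 9/8 + K²/4)
S(-8)*f(x(m(-5))) = (9/8 + (¼)*(-8)²)*(-9) = (9/8 + (¼)*64)*(-9) = (9/8 + 16)*(-9) = (137/8)*(-9) = -1233/8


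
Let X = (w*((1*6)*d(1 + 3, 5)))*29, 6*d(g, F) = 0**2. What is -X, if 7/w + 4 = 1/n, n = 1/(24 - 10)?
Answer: 0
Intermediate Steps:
n = 1/14 ≈ 0.071429
d(g, F) = 0 (d(g, F) = (1/6)*0**2 = (1/6)*0 = 0)
w = 7/10 (w = 7/(-4 + 1/(1/14)) = 7/(-4 + 14) = 7/10 ≈ 0.70000)
X = 0 (X = (7*((1*6)*0)/10)*29 = (7*(6*0)/10)*29 = ((7/10)*0)*29 = 0*29 = 0)
-X = -1*0 = 0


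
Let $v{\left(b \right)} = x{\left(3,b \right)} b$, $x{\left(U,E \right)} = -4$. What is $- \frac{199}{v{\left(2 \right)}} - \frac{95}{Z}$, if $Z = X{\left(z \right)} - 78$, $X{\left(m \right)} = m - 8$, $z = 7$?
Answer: $\frac{16481}{632} \approx 26.078$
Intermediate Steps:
$v{\left(b \right)} = - 4 b$
$X{\left(m \right)} = -8 + m$ ($X{\left(m \right)} = m - 8 = -8 + m$)
$Z = -79$ ($Z = \left(-8 + 7\right) - 78 = -1 - 78 = -79$)
$- \frac{199}{v{\left(2 \right)}} - \frac{95}{Z} = - \frac{199}{\left(-4\right) 2} - \frac{95}{-79} = - \frac{199}{-8} - - \frac{95}{79} = \left(-199\right) \left(- \frac{1}{8}\right) + \frac{95}{79} = \frac{199}{8} + \frac{95}{79} = \frac{16481}{632}$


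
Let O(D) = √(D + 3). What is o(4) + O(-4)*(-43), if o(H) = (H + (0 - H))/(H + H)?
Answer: -43*I ≈ -43.0*I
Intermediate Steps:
O(D) = √(3 + D)
o(H) = 0 (o(H) = (H - H)/((2*H)) = 0*(1/(2*H)) = 0)
o(4) + O(-4)*(-43) = 0 + √(3 - 4)*(-43) = 0 + √(-1)*(-43) = 0 + I*(-43) = 0 - 43*I = -43*I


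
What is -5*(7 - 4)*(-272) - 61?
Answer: 4019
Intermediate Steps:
-5*(7 - 4)*(-272) - 61 = -5*3*(-272) - 61 = -15*(-272) - 61 = 4080 - 61 = 4019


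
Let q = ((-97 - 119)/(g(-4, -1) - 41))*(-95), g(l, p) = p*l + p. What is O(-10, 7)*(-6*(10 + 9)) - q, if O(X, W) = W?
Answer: -258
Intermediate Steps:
g(l, p) = p + l*p (g(l, p) = l*p + p = p + l*p)
q = -540 (q = ((-97 - 119)/(-(1 - 4) - 41))*(-95) = -216/(-1*(-3) - 41)*(-95) = -216/(3 - 41)*(-95) = -216/(-38)*(-95) = -216*(-1/38)*(-95) = (108/19)*(-95) = -540)
O(-10, 7)*(-6*(10 + 9)) - q = 7*(-6*(10 + 9)) - 1*(-540) = 7*(-6*19) + 540 = 7*(-114) + 540 = -798 + 540 = -258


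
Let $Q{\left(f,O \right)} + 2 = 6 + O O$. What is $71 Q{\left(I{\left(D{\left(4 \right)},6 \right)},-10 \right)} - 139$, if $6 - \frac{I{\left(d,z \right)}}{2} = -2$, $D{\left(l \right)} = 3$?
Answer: $7245$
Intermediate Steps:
$I{\left(d,z \right)} = 16$ ($I{\left(d,z \right)} = 12 - -4 = 12 + 4 = 16$)
$Q{\left(f,O \right)} = 4 + O^{2}$ ($Q{\left(f,O \right)} = -2 + \left(6 + O O\right) = -2 + \left(6 + O^{2}\right) = 4 + O^{2}$)
$71 Q{\left(I{\left(D{\left(4 \right)},6 \right)},-10 \right)} - 139 = 71 \left(4 + \left(-10\right)^{2}\right) - 139 = 71 \left(4 + 100\right) - 139 = 71 \cdot 104 - 139 = 7384 - 139 = 7245$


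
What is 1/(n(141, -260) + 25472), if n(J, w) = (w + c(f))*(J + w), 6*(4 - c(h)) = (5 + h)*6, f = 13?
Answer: 1/58078 ≈ 1.7218e-5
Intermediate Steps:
c(h) = -1 - h (c(h) = 4 - (5 + h)*6/6 = 4 - (30 + 6*h)/6 = 4 + (-5 - h) = -1 - h)
n(J, w) = (-14 + w)*(J + w) (n(J, w) = (w + (-1 - 1*13))*(J + w) = (w + (-1 - 13))*(J + w) = (w - 14)*(J + w) = (-14 + w)*(J + w))
1/(n(141, -260) + 25472) = 1/(((-260)² - 14*141 - 14*(-260) + 141*(-260)) + 25472) = 1/((67600 - 1974 + 3640 - 36660) + 25472) = 1/(32606 + 25472) = 1/58078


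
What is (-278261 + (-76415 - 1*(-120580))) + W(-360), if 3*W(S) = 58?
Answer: -702230/3 ≈ -2.3408e+5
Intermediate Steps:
W(S) = 58/3 (W(S) = (1/3)*58 = 58/3)
(-278261 + (-76415 - 1*(-120580))) + W(-360) = (-278261 + (-76415 - 1*(-120580))) + 58/3 = (-278261 + (-76415 + 120580)) + 58/3 = (-278261 + 44165) + 58/3 = -234096 + 58/3 = -702230/3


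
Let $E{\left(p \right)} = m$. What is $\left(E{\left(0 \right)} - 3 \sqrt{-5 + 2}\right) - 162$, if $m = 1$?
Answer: $-161 - 3 i \sqrt{3} \approx -161.0 - 5.1962 i$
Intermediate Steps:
$E{\left(p \right)} = 1$
$\left(E{\left(0 \right)} - 3 \sqrt{-5 + 2}\right) - 162 = \left(1 - 3 \sqrt{-5 + 2}\right) - 162 = \left(1 - 3 \sqrt{-3}\right) - 162 = \left(1 - 3 i \sqrt{3}\right) - 162 = -161 - 3 i \sqrt{3}$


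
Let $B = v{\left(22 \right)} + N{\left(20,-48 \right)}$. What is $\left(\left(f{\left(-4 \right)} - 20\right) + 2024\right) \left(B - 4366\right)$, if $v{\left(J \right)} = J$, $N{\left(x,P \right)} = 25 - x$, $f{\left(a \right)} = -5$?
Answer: $-8673661$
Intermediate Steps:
$B = 27$ ($B = 22 + \left(25 - 20\right) = 22 + 5 = 27$)
$\left(\left(f{\left(-4 \right)} - 20\right) + 2024\right) \left(B - 4366\right) = \left(\left(-5 - 20\right) + 2024\right) \left(27 - 4366\right) = \left(\left(-5 - 20\right) + 2024\right) \left(-4339\right) = \left(-25 + 2024\right) \left(-4339\right) = 1999 \left(-4339\right) = -8673661$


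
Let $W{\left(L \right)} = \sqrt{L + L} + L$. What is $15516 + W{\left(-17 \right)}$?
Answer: $15499 + i \sqrt{34} \approx 15499.0 + 5.831 i$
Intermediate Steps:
$W{\left(L \right)} = L + \sqrt{2} \sqrt{L}$ ($W{\left(L \right)} = \sqrt{2 L} + L = \sqrt{2} \sqrt{L} + L = L + \sqrt{2} \sqrt{L}$)
$15516 + W{\left(-17 \right)} = 15516 - \left(17 - \sqrt{2} \sqrt{-17}\right) = 15516 - \left(17 - \sqrt{2} i \sqrt{17}\right) = 15516 - \left(17 - i \sqrt{34}\right) = 15499 + i \sqrt{34}$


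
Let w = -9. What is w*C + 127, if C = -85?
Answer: 892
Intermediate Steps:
w*C + 127 = -9*(-85) + 127 = 765 + 127 = 892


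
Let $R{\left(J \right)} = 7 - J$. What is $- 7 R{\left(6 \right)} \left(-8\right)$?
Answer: $56$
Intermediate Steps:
$- 7 R{\left(6 \right)} \left(-8\right) = - 7 \left(7 - 6\right) \left(-8\right) = \left(-7\right) 1 \left(-8\right) = \left(-7\right) \left(-8\right) = 56$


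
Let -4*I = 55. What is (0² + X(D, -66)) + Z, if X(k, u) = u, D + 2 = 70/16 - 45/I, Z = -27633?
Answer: -27699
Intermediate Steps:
I = -55/4 (I = -¼*55 = -55/4 ≈ -13.750)
D = 497/88 (D = -2 + (70/16 - 45/(-55/4)) = -2 + (70*(1/16) - 45*(-4/55)) = -2 + (35/8 + 36/11) = -2 + 673/88 = 497/88 ≈ 5.6477)
(0² + X(D, -66)) + Z = (0² - 66) - 27633 = (0 - 66) - 27633 = -66 - 27633 = -27699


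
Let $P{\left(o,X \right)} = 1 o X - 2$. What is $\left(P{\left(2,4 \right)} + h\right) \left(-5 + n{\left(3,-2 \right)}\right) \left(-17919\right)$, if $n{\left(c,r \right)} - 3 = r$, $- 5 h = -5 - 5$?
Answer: $573408$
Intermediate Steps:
$P{\left(o,X \right)} = -2 + X o$ ($P{\left(o,X \right)} = o X - 2 = X o - 2 = -2 + X o$)
$h = 2$ ($h = - \frac{-5 - 5}{5} = \left(- \frac{1}{5}\right) \left(-10\right) = 2$)
$n{\left(c,r \right)} = 3 + r$
$\left(P{\left(2,4 \right)} + h\right) \left(-5 + n{\left(3,-2 \right)}\right) \left(-17919\right) = \left(\left(-2 + 4 \cdot 2\right) + 2\right) \left(-5 + \left(3 - 2\right)\right) \left(-17919\right) = \left(\left(-2 + 8\right) + 2\right) \left(-5 + 1\right) \left(-17919\right) = \left(6 + 2\right) \left(-4\right) \left(-17919\right) = 8 \left(-4\right) \left(-17919\right) = \left(-32\right) \left(-17919\right) = 573408$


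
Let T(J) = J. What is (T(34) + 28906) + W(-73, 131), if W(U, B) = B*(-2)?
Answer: 28678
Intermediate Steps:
W(U, B) = -2*B
(T(34) + 28906) + W(-73, 131) = (34 + 28906) - 2*131 = 28940 - 262 = 28678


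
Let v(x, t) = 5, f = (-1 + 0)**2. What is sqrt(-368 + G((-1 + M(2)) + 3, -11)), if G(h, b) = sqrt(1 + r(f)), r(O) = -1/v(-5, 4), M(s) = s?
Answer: sqrt(-9200 + 10*sqrt(5))/5 ≈ 19.16*I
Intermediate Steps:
f = 1 (f = (-1)**2 = 1)
r(O) = -1/5
G(h, b) = 2*sqrt(5)/5 (G(h, b) = sqrt(1 - 1/5) = sqrt(4/5) = 2*sqrt(5)/5)
sqrt(-368 + G((-1 + M(2)) + 3, -11)) = sqrt(-368 + 2*sqrt(5)/5)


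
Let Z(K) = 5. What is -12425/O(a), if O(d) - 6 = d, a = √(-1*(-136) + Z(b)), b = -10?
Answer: 710 - 355*√141/3 ≈ -695.13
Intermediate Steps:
a = √141 (a = √(-1*(-136) + 5) = √(136 + 5) = √141 ≈ 11.874)
O(d) = 6 + d
-12425/O(a) = -12425/(6 + √141)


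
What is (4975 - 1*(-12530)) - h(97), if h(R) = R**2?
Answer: 8096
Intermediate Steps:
(4975 - 1*(-12530)) - h(97) = (4975 - 1*(-12530)) - 1*97**2 = (4975 + 12530) - 1*9409 = 17505 - 9409 = 8096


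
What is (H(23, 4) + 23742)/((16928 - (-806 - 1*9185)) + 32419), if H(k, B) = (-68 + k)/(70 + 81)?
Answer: 3584997/8960038 ≈ 0.40011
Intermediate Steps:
H(k, B) = -68/151 + k/151 (H(k, B) = (-68 + k)/151 = (-68 + k)*(1/151) = -68/151 + k/151)
(H(23, 4) + 23742)/((16928 - (-806 - 1*9185)) + 32419) = ((-68/151 + (1/151)*23) + 23742)/((16928 - (-806 - 1*9185)) + 32419) = ((-68/151 + 23/151) + 23742)/((16928 - (-806 - 9185)) + 32419) = (-45/151 + 23742)/((16928 - 1*(-9991)) + 32419) = 3584997/(151*((16928 + 9991) + 32419)) = 3584997/(151*(26919 + 32419)) = (3584997/151)/59338 = (3584997/151)*(1/59338) = 3584997/8960038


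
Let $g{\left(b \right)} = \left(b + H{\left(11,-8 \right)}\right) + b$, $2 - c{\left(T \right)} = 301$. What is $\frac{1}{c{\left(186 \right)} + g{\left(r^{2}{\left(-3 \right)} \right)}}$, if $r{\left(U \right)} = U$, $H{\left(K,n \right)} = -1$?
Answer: $- \frac{1}{282} \approx -0.0035461$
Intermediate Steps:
$c{\left(T \right)} = -299$ ($c{\left(T \right)} = 2 - 301 = -299$)
$g{\left(b \right)} = -1 + 2 b$ ($g{\left(b \right)} = \left(b - 1\right) + b = \left(-1 + b\right) + b = -1 + 2 b$)
$\frac{1}{c{\left(186 \right)} + g{\left(r^{2}{\left(-3 \right)} \right)}} = \frac{1}{-299 - \left(1 - 2 \left(-3\right)^{2}\right)} = \frac{1}{-299 + \left(-1 + 2 \cdot 9\right)} = \frac{1}{-299 + \left(-1 + 18\right)} = \frac{1}{-299 + 17} = \frac{1}{-282} = - \frac{1}{282}$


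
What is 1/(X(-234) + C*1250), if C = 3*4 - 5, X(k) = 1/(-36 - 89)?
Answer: 125/1093749 ≈ 0.00011429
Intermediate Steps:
X(k) = -1/125 (X(k) = 1/(-125) = -1/125)
C = 7 (C = 12 - 5 = 7)
1/(X(-234) + C*1250) = 1/(-1/125 + 7*1250) = 1/(-1/125 + 8750) = 1/(1093749/125) = 125/1093749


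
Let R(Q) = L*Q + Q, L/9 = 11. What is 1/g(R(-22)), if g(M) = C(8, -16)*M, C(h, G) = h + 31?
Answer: -1/85800 ≈ -1.1655e-5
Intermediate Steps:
L = 99 (L = 9*11 = 99)
R(Q) = 100*Q (R(Q) = 99*Q + Q = 100*Q)
C(h, G) = 31 + h
g(M) = 39*M (g(M) = (31 + 8)*M = 39*M)
1/g(R(-22)) = 1/(39*(100*(-22))) = 1/(39*(-2200)) = 1/(-85800) = -1/85800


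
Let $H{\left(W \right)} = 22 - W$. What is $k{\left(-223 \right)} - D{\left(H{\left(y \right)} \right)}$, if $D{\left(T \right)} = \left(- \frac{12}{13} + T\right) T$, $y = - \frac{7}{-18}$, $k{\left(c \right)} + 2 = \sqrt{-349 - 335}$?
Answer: $- \frac{1891573}{4212} + 6 i \sqrt{19} \approx -449.09 + 26.153 i$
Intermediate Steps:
$k{\left(c \right)} = -2 + 6 i \sqrt{19}$ ($k{\left(c \right)} = -2 + \sqrt{-349 - 335} = -2 + \sqrt{-684} = -2 + 6 i \sqrt{19}$)
$y = \frac{7}{18}$ ($y = \left(-7\right) \left(- \frac{1}{18}\right) = \frac{7}{18} \approx 0.38889$)
$D{\left(T \right)} = T \left(- \frac{12}{13} + T\right)$ ($D{\left(T \right)} = \left(\left(-12\right) \frac{1}{13} + T\right) T = \left(- \frac{12}{13} + T\right) T = T \left(- \frac{12}{13} + T\right)$)
$k{\left(-223 \right)} - D{\left(H{\left(y \right)} \right)} = \left(-2 + 6 i \sqrt{19}\right) - \frac{\left(22 - \frac{7}{18}\right) \left(-12 + 13 \left(22 - \frac{7}{18}\right)\right)}{13} = \left(-2 + 6 i \sqrt{19}\right) - \frac{1}{13} \cdot \frac{389}{18} \left(-12 + 13 \cdot \frac{389}{18}\right) = \left(-2 + 6 i \sqrt{19}\right) - \frac{1}{13} \cdot \frac{389}{18} \left(-12 + \frac{5057}{18}\right) = \left(-2 + 6 i \sqrt{19}\right) - \frac{1}{13} \cdot \frac{389}{18} \cdot \frac{4841}{18} = \left(-2 + 6 i \sqrt{19}\right) - \frac{1883149}{4212} = - \frac{1891573}{4212} + 6 i \sqrt{19}$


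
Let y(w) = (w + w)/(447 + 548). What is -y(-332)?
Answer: 664/995 ≈ 0.66734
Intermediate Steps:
y(w) = 2*w/995 (y(w) = (2*w)/995 = (2*w)*(1/995) = 2*w/995)
-y(-332) = -2*(-332)/995 = -1*(-664/995) = 664/995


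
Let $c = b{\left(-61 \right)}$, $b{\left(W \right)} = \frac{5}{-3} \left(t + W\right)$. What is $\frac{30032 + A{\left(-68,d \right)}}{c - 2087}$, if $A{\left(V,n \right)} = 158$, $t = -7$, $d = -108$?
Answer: $- \frac{90570}{5921} \approx -15.296$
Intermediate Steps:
$b{\left(W \right)} = \frac{35}{3} - \frac{5 W}{3}$ ($b{\left(W \right)} = \frac{5}{-3} \left(-7 + W\right) = 5 \left(- \frac{1}{3}\right) \left(-7 + W\right) = - \frac{5 \left(-7 + W\right)}{3} = \frac{35}{3} - \frac{5 W}{3}$)
$c = \frac{340}{3}$ ($c = \frac{35}{3} - - \frac{305}{3} = \frac{35}{3} + \frac{305}{3} = \frac{340}{3} \approx 113.33$)
$\frac{30032 + A{\left(-68,d \right)}}{c - 2087} = \frac{30032 + 158}{\frac{340}{3} - 2087} = \frac{30190}{\frac{340}{3} - 2087} = \frac{30190}{- \frac{5921}{3}} = 30190 \left(- \frac{3}{5921}\right) = - \frac{90570}{5921}$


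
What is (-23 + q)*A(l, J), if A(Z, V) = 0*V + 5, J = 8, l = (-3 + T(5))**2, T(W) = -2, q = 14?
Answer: -45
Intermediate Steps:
l = 25 (l = (-3 - 2)**2 = (-5)**2 = 25)
A(Z, V) = 5 (A(Z, V) = 0 + 5 = 5)
(-23 + q)*A(l, J) = (-23 + 14)*5 = -9*5 = -45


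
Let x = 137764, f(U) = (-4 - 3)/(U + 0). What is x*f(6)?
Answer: -482174/3 ≈ -1.6072e+5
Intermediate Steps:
f(U) = -7/U
x*f(6) = 137764*(-7/6) = -482174/3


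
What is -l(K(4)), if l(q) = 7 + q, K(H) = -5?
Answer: -2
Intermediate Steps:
-l(K(4)) = -(7 - 5) = -1*2 = -2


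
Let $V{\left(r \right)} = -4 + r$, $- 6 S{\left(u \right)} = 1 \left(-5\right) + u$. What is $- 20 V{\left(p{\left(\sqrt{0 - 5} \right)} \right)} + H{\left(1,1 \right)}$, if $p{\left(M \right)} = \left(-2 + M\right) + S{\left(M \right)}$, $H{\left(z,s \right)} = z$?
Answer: $\frac{313}{3} - \frac{50 i \sqrt{5}}{3} \approx 104.33 - 37.268 i$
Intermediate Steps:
$S{\left(u \right)} = \frac{5}{6} - \frac{u}{6}$ ($S{\left(u \right)} = - \frac{1 \left(-5\right) + u}{6} = - \frac{-5 + u}{6} = \frac{5}{6} - \frac{u}{6}$)
$p{\left(M \right)} = - \frac{7}{6} + \frac{5 M}{6}$ ($p{\left(M \right)} = \left(-2 + M\right) - \left(- \frac{5}{6} + \frac{M}{6}\right) = - \frac{7}{6} + \frac{5 M}{6}$)
$- 20 V{\left(p{\left(\sqrt{0 - 5} \right)} \right)} + H{\left(1,1 \right)} = - 20 \left(-4 - \left(\frac{7}{6} - \frac{5 \sqrt{0 - 5}}{6}\right)\right) + 1 = - 20 \left(-4 - \left(\frac{7}{6} - \frac{5 \sqrt{-5}}{6}\right)\right) + 1 = - 20 \left(-4 - \left(\frac{7}{6} - \frac{5 i \sqrt{5}}{6}\right)\right) + 1 = - 20 \left(- \frac{31}{6} + \frac{5 i \sqrt{5}}{6}\right) + 1 = \left(\frac{310}{3} - \frac{50 i \sqrt{5}}{3}\right) + 1 = \frac{313}{3} - \frac{50 i \sqrt{5}}{3}$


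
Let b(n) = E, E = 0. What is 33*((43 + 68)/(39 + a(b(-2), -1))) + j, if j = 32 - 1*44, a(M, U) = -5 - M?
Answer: 3255/34 ≈ 95.735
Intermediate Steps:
b(n) = 0
j = -12 (j = 32 - 44 = -12)
33*((43 + 68)/(39 + a(b(-2), -1))) + j = 33*((43 + 68)/(39 + (-5 - 1*0))) - 12 = 33*(111/(39 + (-5 + 0))) - 12 = 33*(111/(39 - 5)) - 12 = 33*(111/34) - 12 = 3663/34 - 12 = 3255/34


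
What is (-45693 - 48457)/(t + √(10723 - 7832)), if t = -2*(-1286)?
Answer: -242153800/6612293 + 659050*√59/6612293 ≈ -35.856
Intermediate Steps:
t = 2572
(-45693 - 48457)/(t + √(10723 - 7832)) = (-45693 - 48457)/(2572 + √(10723 - 7832)) = -94150/(2572 + √2891) = -94150/(2572 + 7*√59)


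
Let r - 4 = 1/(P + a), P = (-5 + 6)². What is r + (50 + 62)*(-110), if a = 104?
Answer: -1293179/105 ≈ -12316.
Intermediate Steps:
P = 1 (P = 1² = 1)
r = 421/105 (r = 4 + 1/(1 + 104) = 4 + 1/105 = 421/105 ≈ 4.0095)
r + (50 + 62)*(-110) = 421/105 + (50 + 62)*(-110) = 421/105 + 112*(-110) = 421/105 - 12320 = -1293179/105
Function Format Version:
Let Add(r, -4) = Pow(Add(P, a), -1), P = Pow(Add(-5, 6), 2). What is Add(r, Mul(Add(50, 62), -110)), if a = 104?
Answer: Rational(-1293179, 105) ≈ -12316.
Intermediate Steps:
P = 1 (P = Pow(1, 2) = 1)
r = Rational(421, 105) (r = Add(4, Pow(Add(1, 104), -1)) = Add(4, Pow(105, -1)) = Add(4, Rational(1, 105)) = Rational(421, 105) ≈ 4.0095)
Add(r, Mul(Add(50, 62), -110)) = Add(Rational(421, 105), Mul(Add(50, 62), -110)) = Add(Rational(421, 105), Mul(112, -110)) = Add(Rational(421, 105), -12320) = Rational(-1293179, 105)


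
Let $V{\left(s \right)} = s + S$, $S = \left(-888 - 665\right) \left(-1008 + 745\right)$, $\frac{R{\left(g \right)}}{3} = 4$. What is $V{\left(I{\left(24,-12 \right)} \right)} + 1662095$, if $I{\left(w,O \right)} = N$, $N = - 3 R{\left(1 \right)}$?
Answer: $2070498$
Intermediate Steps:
$R{\left(g \right)} = 12$ ($R{\left(g \right)} = 3 \cdot 4 = 12$)
$S = 408439$ ($S = \left(-1553\right) \left(-263\right) = 408439$)
$N = -36$ ($N = \left(-3\right) 12 = -36$)
$I{\left(w,O \right)} = -36$
$V{\left(s \right)} = 408439 + s$ ($V{\left(s \right)} = s + 408439 = 408439 + s$)
$V{\left(I{\left(24,-12 \right)} \right)} + 1662095 = \left(408439 - 36\right) + 1662095 = 408403 + 1662095 = 2070498$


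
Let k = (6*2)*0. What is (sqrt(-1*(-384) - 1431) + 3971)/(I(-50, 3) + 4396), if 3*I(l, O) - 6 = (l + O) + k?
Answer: 11913/13147 + 3*I*sqrt(1047)/13147 ≈ 0.90614 + 0.0073836*I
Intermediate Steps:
k = 0 (k = 12*0 = 0)
I(l, O) = 2 + O/3 + l/3 (I(l, O) = 2 + ((l + O) + 0)/3 = 2 + ((O + l) + 0)/3 = 2 + (O + l)/3 = 2 + (O/3 + l/3) = 2 + O/3 + l/3)
(sqrt(-1*(-384) - 1431) + 3971)/(I(-50, 3) + 4396) = (sqrt(-1*(-384) - 1431) + 3971)/((2 + (1/3)*3 + (1/3)*(-50)) + 4396) = (sqrt(384 - 1431) + 3971)/((2 + 1 - 50/3) + 4396) = (sqrt(-1047) + 3971)/(-41/3 + 4396) = (I*sqrt(1047) + 3971)/(13147/3) = (3971 + I*sqrt(1047))*(3/13147) = 11913/13147 + 3*I*sqrt(1047)/13147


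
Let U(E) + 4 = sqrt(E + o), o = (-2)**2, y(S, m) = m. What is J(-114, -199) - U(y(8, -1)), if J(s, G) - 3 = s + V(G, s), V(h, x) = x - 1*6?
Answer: -227 - sqrt(3) ≈ -228.73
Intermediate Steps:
V(h, x) = -6 + x (V(h, x) = x - 6 = -6 + x)
J(s, G) = -3 + 2*s (J(s, G) = 3 + (s + (-6 + s)) = 3 + (-6 + 2*s) = -3 + 2*s)
o = 4
U(E) = -4 + sqrt(4 + E) (U(E) = -4 + sqrt(E + 4) = -4 + sqrt(4 + E))
J(-114, -199) - U(y(8, -1)) = (-3 + 2*(-114)) - (-4 + sqrt(4 - 1)) = (-3 - 228) - (-4 + sqrt(3)) = -231 + (4 - sqrt(3)) = -227 - sqrt(3)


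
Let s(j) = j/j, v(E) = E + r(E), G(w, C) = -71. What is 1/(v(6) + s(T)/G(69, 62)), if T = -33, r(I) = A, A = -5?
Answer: 71/70 ≈ 1.0143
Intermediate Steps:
r(I) = -5
v(E) = -5 + E (v(E) = E - 5 = -5 + E)
s(j) = 1
1/(v(6) + s(T)/G(69, 62)) = 1/((-5 + 6) + 1/(-71)) = 1/(1 + 1*(-1/71)) = 1/(1 - 1/71) = 1/(70/71) = 71/70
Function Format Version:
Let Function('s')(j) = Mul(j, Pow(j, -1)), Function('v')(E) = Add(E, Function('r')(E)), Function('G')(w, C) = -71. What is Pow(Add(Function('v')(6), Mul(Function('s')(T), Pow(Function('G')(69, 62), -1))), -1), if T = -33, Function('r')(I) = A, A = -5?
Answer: Rational(71, 70) ≈ 1.0143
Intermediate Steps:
Function('r')(I) = -5
Function('v')(E) = Add(-5, E) (Function('v')(E) = Add(E, -5) = Add(-5, E))
Function('s')(j) = 1
Pow(Add(Function('v')(6), Mul(Function('s')(T), Pow(Function('G')(69, 62), -1))), -1) = Pow(Add(Add(-5, 6), Mul(1, Pow(-71, -1))), -1) = Pow(Add(1, Mul(1, Rational(-1, 71))), -1) = Pow(Add(1, Rational(-1, 71)), -1) = Pow(Rational(70, 71), -1) = Rational(71, 70)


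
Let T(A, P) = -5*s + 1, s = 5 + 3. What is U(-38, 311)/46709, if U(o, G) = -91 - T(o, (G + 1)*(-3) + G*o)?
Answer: -4/3593 ≈ -0.0011133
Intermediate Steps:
s = 8
T(A, P) = -39 (T(A, P) = -5*8 + 1 = -40 + 1 = -39)
U(o, G) = -52 (U(o, G) = -91 - 1*(-39) = -91 + 39 = -52)
U(-38, 311)/46709 = -52/46709 = -52*1/46709 = -4/3593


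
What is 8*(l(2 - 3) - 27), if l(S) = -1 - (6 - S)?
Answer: -280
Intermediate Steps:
l(S) = -7 + S (l(S) = -1 + (-6 + S) = -7 + S)
8*(l(2 - 3) - 27) = 8*((-7 + (2 - 3)) - 27) = 8*((-7 - 1) - 27) = 8*(-8 - 27) = 8*(-35) = -280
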